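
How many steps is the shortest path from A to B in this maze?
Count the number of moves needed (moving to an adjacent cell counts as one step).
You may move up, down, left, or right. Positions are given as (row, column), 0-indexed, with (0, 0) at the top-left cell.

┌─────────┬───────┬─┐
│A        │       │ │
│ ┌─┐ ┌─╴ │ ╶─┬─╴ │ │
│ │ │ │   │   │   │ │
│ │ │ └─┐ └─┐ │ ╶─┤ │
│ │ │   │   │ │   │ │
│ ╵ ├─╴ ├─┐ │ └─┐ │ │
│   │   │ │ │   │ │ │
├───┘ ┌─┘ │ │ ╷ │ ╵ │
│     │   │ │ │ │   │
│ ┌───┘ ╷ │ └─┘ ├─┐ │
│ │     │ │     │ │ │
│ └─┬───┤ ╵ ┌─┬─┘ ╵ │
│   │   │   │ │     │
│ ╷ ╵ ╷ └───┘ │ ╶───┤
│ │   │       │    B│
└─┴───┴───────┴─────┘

Using BFS to find shortest path:
Start: (0, 0), End: (7, 9)
Path found:
(0,0) → (0,1) → (0,2) → (0,3) → (0,4) → (1,4) → (2,4) → (2,5) → (3,5) → (4,5) → (5,5) → (5,6) → (5,7) → (4,7) → (3,7) → (3,6) → (2,6) → (1,6) → (1,5) → (0,5) → (0,6) → (0,7) → (0,8) → (1,8) → (1,7) → (2,7) → (2,8) → (3,8) → (4,8) → (4,9) → (5,9) → (6,9) → (6,8) → (6,7) → (7,7) → (7,8) → (7,9)
Number of steps: 36

Solution:

┌─────────┬───────┬─┐
│A → → → ↓│↱ → → ↓│ │
│ ┌─┐ ┌─╴ │ ╶─┬─╴ │ │
│ │ │ │  ↓│↑ ↰│↓ ↲│ │
│ │ │ └─┐ └─┐ │ ╶─┤ │
│ │ │   │↳ ↓│↑│↳ ↓│ │
│ ╵ ├─╴ ├─┐ │ └─┐ │ │
│   │   │ │↓│↑ ↰│↓│ │
├───┘ ┌─┘ │ │ ╷ │ ╵ │
│     │   │↓│ │↑│↳ ↓│
│ ┌───┘ ╷ │ └─┘ ├─┐ │
│ │     │ │↳ → ↑│ │↓│
│ └─┬───┤ ╵ ┌─┬─┘ ╵ │
│   │   │   │ │↓ ← ↲│
│ ╷ ╵ ╷ └───┘ │ ╶───┤
│ │   │       │↳ → B│
└─┴───┴───────┴─────┘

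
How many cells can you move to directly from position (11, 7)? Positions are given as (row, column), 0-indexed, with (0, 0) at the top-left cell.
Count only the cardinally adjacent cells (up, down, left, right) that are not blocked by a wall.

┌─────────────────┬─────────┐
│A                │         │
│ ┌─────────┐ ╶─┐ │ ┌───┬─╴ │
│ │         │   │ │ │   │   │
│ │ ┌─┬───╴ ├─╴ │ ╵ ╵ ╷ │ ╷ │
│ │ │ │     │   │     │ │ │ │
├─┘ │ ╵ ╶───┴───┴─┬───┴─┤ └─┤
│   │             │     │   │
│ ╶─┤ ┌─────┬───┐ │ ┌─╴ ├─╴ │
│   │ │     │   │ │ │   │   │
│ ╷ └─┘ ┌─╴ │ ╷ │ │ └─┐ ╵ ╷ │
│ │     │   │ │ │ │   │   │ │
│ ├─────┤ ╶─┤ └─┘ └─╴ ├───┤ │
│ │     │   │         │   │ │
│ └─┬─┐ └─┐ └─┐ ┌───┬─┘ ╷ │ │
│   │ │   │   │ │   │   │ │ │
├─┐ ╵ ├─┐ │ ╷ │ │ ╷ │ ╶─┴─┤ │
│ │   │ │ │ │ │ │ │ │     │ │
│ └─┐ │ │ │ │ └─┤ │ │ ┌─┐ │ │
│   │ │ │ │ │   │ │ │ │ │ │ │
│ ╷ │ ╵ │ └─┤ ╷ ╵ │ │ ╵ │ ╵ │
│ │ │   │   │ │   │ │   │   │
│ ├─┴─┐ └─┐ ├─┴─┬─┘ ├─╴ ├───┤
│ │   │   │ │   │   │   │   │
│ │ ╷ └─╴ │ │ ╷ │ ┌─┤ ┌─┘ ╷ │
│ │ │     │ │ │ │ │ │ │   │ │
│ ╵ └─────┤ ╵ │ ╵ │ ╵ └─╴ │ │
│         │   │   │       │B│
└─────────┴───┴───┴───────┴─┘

Checking passable neighbors of (11, 7):
Neighbors: (12, 7), (11, 6)
Count: 2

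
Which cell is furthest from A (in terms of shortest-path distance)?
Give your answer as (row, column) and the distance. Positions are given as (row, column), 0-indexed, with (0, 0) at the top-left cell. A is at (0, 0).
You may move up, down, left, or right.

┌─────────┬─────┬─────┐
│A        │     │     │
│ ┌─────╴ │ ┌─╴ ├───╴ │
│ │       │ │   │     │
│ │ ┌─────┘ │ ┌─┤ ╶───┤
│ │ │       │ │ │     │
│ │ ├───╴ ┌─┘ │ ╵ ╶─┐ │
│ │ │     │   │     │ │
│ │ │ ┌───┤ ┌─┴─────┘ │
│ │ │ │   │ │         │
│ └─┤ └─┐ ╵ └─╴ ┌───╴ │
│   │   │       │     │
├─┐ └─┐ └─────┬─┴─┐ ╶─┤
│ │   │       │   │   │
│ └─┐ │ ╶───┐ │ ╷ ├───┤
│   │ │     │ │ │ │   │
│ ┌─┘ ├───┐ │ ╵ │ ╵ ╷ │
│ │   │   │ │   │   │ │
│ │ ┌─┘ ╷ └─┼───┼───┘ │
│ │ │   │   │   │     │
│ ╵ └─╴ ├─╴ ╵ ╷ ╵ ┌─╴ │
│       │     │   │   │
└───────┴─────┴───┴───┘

Computing BFS distances from A to all cells:
Furthest cell: (0, 8)
Distance: 80 steps

Path from A to the furthest cell:

┌─────────┬─────┬─────┐
│A        │↱ → ↓│B ← ↰│
│ ┌─────╴ │ ┌─╴ ├───╴ │
│↓│       │↑│↓ ↲│↱ → ↑│
│ │ ┌─────┘ │ ┌─┤ ╶───┤
│↓│ │    ↱ ↑│↓│ │↑ ← ↰│
│ │ ├───╴ ┌─┘ │ ╵ ╶─┐ │
│↓│ │↱ → ↑│↓ ↲│     │↑│
│ │ │ ┌───┤ ┌─┴─────┘ │
│↓│ │↑│   │↓│  ↱ → → ↑│
│ └─┤ └─┐ ╵ └─╴ ┌───╴ │
│↳ ↓│↑ ↰│  ↳ → ↑│     │
├─┐ └─┐ └─────┬─┴─┐ ╶─┤
│ │↳ ↓│↑ ← ← ↰│↓ ↰│   │
│ └─┐ │ ╶───┐ │ ╷ ├───┤
│   │↓│     │↑│↓│↑│↓ ↰│
│ ┌─┘ ├───┐ │ ╵ │ ╵ ╷ │
│ │↓ ↲│↱ ↓│ │↑ ↲│↑ ↲│↑│
│ │ ┌─┘ ╷ └─┼───┼───┘ │
│ │↓│  ↑│↳ ↓│↱ ↓│↱ → ↑│
│ ╵ └─╴ ├─╴ ╵ ╷ ╵ ┌─╴ │
│  ↳ → ↑│  ↳ ↑│↳ ↑│   │
└───────┴─────┴───┴───┘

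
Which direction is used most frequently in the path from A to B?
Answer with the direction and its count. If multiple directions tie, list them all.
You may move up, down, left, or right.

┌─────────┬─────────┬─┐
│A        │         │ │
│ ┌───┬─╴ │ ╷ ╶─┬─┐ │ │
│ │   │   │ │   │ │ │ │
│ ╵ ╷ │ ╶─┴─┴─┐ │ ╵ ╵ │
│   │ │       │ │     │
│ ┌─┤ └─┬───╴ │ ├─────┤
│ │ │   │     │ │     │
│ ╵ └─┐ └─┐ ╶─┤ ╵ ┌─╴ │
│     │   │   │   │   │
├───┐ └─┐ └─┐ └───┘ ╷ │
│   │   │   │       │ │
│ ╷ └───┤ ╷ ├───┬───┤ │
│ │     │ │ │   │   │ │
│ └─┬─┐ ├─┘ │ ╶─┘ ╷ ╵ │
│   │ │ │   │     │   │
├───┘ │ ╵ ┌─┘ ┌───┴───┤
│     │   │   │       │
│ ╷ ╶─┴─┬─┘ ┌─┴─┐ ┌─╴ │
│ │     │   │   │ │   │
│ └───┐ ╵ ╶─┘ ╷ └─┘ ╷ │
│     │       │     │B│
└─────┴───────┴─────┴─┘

Directions: right, right, right, right, down, left, down, right, right, right, down, left, down, right, down, right, right, right, up, right, down, down, down, left, up, left, down, left, left, down, left, down, left, down, right, right, up, right, down, right, right, up, right, down
Counts: {'right': 18, 'down': 14, 'left': 8, 'up': 4}
Most common: right (18 times)

Solution:

┌─────────┬─────────┬─┐
│A → → → ↓│         │ │
│ ┌───┬─╴ │ ╷ ╶─┬─┐ │ │
│ │   │↓ ↲│ │   │ │ │ │
│ ╵ ╷ │ ╶─┴─┴─┐ │ ╵ ╵ │
│   │ │↳ → → ↓│ │     │
│ ┌─┤ └─┬───╴ │ ├─────┤
│ │ │   │  ↓ ↲│ │     │
│ ╵ └─┐ └─┐ ╶─┤ ╵ ┌─╴ │
│     │   │↳ ↓│   │↱ ↓│
├───┐ └─┐ └─┐ └───┘ ╷ │
│   │   │   │↳ → → ↑│↓│
│ ╷ └───┤ ╷ ├───┬───┤ │
│ │     │ │ │   │↓ ↰│↓│
│ └─┬─┐ ├─┘ │ ╶─┘ ╷ ╵ │
│   │ │ │   │↓ ← ↲│↑ ↲│
├───┘ │ ╵ ┌─┘ ┌───┴───┤
│     │   │↓ ↲│       │
│ ╷ ╶─┴─┬─┘ ┌─┴─┐ ┌─╴ │
│ │     │↓ ↲│↱ ↓│ │↱ ↓│
│ └───┐ ╵ ╶─┘ ╷ └─┘ ╷ │
│     │  ↳ → ↑│↳ → ↑│B│
└─────┴───────┴─────┴─┘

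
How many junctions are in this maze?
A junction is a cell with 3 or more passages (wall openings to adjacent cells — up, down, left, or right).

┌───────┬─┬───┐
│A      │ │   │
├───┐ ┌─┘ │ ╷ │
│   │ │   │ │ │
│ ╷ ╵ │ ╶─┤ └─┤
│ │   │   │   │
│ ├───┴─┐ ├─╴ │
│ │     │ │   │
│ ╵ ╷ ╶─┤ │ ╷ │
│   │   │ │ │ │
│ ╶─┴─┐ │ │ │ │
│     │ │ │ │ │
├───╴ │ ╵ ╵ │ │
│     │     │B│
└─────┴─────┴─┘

Checking each cell for number of passages:

Junctions found (3+ passages):
  (0, 2): 3 passages
  (3, 2): 3 passages
  (3, 6): 3 passages
  (4, 0): 3 passages
  (6, 4): 3 passages
Total junctions: 5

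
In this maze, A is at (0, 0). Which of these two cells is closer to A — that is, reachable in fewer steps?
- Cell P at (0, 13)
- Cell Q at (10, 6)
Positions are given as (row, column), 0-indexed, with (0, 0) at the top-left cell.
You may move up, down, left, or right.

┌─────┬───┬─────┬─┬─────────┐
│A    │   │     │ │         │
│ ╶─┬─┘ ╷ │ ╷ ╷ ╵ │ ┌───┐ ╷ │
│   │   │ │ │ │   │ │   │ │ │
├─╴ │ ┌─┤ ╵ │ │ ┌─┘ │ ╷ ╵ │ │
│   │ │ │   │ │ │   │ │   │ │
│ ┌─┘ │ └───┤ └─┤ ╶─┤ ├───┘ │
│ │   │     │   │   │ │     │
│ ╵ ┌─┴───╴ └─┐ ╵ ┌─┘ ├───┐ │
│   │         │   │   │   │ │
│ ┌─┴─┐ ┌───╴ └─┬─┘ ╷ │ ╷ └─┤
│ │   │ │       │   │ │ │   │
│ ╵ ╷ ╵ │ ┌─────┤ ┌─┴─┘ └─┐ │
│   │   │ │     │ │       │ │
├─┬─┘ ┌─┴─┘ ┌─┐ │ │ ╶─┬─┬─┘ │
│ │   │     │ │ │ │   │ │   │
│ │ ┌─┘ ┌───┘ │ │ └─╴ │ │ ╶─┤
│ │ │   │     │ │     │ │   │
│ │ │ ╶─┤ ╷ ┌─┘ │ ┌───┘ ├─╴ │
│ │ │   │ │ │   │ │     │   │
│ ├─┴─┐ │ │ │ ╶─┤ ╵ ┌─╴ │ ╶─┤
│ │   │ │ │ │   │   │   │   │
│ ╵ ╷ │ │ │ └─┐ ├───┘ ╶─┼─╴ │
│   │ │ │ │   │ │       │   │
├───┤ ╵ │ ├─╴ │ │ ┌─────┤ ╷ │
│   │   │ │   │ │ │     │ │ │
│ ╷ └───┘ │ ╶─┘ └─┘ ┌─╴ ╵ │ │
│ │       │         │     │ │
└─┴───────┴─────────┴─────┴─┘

Shortest path A → P at (0, 13): 35 steps
Shortest path A → Q at (10, 6): 84 steps

P is closer (35 steps vs 84 steps).

Path to P:

┌─────┬───┬─────┬─┬─────────┐
│A    │↱ ↓│↱ ↓  │ │↱ → → → P│
│ ╶─┬─┘ ╷ │ ╷ ╷ ╵ │ ┌───┐ ╷ │
│↳ ↓│↱ ↑│↓│↑│↓│   │↑│   │ │ │
├─╴ │ ┌─┤ ╵ │ │ ┌─┘ │ ╷ ╵ │ │
│↓ ↲│↑│ │↳ ↑│↓│ │↱ ↑│ │   │ │
│ ┌─┘ │ └───┤ └─┤ ╶─┤ ├───┘ │
│↓│↱ ↑│     │↳ ↓│↑  │ │     │
│ ╵ ┌─┴───╴ └─┐ ╵ ┌─┘ ├───┐ │
│↳ ↑│         │↳ ↑│   │   │ │
│ ┌─┴─┐ ┌───╴ └─┬─┘ ╷ │ ╷ └─┤
│ │   │ │       │   │ │ │   │
│ ╵ ╷ ╵ │ ┌─────┤ ┌─┴─┘ └─┐ │
│   │   │ │     │ │       │ │
├─┬─┘ ┌─┴─┘ ┌─┐ │ │ ╶─┬─┬─┘ │
│ │   │     │ │ │ │   │ │   │
│ │ ┌─┘ ┌───┘ │ │ └─╴ │ │ ╶─┤
│ │ │   │     │ │     │ │   │
│ │ │ ╶─┤ ╷ ┌─┘ │ ┌───┘ ├─╴ │
│ │ │   │ │ │   │ │     │   │
│ ├─┴─┐ │ │ │ ╶─┤ ╵ ┌─╴ │ ╶─┤
│ │   │ │ │ │   │   │   │   │
│ ╵ ╷ │ │ │ └─┐ ├───┘ ╶─┼─╴ │
│   │ │ │ │   │ │       │   │
├───┤ ╵ │ ├─╴ │ │ ┌─────┤ ╷ │
│   │   │ │   │ │ │     │ │ │
│ ╷ └───┘ │ ╶─┘ └─┘ ┌─╴ ╵ │ │
│ │       │         │     │ │
└─┴───────┴─────────┴─────┴─┘

Path to Q:

┌─────┬───┬─────┬─┬─────────┐
│A    │↱ ↓│↱ ↓  │ │↱ → → ↓  │
│ ╶─┬─┘ ╷ │ ╷ ╷ ╵ │ ┌───┐ ╷ │
│↳ ↓│↱ ↑│↓│↑│↓│   │↑│↓ ↰│↓│ │
├─╴ │ ┌─┤ ╵ │ │ ┌─┘ │ ╷ ╵ │ │
│↓ ↲│↑│ │↳ ↑│↓│ │↱ ↑│↓│↑ ↲│ │
│ ┌─┘ │ └───┤ └─┤ ╶─┤ ├───┘ │
│↓│↱ ↑│     │↳ ↓│↑  │↓│     │
│ ╵ ┌─┴───╴ └─┐ ╵ ┌─┘ ├───┐ │
│↳ ↑│         │↳ ↑│↓ ↲│↱ ↓│ │
│ ┌─┴─┐ ┌───╴ └─┬─┘ ╷ │ ╷ └─┤
│ │   │ │       │↓ ↲│ │↑│↳ ↓│
│ ╵ ╷ ╵ │ ┌─────┤ ┌─┴─┘ └─┐ │
│   │   │ │     │↓│↱ → ↑  │↓│
├─┬─┘ ┌─┴─┘ ┌─┐ │ │ ╶─┬─┬─┘ │
│ │   │     │ │ │↓│↑ ↰│ │↓ ↲│
│ │ ┌─┘ ┌───┘ │ │ └─╴ │ │ ╶─┤
│ │ │   │     │ │↳ → ↑│ │↳ ↓│
│ │ │ ╶─┤ ╷ ┌─┘ │ ┌───┘ ├─╴ │
│ │ │   │ │ │   │ │     │↓ ↲│
│ ├─┴─┐ │ │ │ ╶─┤ ╵ ┌─╴ │ ╶─┤
│ │   │ │ │ │Q ↰│   │   │↳ ↓│
│ ╵ ╷ │ │ │ └─┐ ├───┘ ╶─┼─╴ │
│   │ │ │ │   │↑│       │↓ ↲│
├───┤ ╵ │ ├─╴ │ │ ┌─────┤ ╷ │
│   │   │ │   │↑│ │↓ ← ↰│↓│ │
│ ╷ └───┘ │ ╶─┘ └─┘ ┌─╴ ╵ │ │
│ │       │    ↑ ← ↲│  ↑ ↲│ │
└─┴───────┴─────────┴─────┴─┘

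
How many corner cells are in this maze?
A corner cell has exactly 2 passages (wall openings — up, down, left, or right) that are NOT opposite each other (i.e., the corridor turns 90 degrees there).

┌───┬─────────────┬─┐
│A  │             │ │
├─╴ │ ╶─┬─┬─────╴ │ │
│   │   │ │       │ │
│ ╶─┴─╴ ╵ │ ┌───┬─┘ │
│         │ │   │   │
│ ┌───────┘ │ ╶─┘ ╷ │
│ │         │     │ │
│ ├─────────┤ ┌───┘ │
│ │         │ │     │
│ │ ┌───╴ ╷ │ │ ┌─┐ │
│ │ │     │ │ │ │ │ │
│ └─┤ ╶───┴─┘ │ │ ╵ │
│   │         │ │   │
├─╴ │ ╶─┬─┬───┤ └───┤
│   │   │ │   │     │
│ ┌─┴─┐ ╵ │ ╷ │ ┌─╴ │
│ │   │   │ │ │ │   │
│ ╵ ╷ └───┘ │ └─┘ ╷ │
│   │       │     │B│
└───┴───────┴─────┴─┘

Counting corner cells (2 non-opposite passages):
Total corners: 42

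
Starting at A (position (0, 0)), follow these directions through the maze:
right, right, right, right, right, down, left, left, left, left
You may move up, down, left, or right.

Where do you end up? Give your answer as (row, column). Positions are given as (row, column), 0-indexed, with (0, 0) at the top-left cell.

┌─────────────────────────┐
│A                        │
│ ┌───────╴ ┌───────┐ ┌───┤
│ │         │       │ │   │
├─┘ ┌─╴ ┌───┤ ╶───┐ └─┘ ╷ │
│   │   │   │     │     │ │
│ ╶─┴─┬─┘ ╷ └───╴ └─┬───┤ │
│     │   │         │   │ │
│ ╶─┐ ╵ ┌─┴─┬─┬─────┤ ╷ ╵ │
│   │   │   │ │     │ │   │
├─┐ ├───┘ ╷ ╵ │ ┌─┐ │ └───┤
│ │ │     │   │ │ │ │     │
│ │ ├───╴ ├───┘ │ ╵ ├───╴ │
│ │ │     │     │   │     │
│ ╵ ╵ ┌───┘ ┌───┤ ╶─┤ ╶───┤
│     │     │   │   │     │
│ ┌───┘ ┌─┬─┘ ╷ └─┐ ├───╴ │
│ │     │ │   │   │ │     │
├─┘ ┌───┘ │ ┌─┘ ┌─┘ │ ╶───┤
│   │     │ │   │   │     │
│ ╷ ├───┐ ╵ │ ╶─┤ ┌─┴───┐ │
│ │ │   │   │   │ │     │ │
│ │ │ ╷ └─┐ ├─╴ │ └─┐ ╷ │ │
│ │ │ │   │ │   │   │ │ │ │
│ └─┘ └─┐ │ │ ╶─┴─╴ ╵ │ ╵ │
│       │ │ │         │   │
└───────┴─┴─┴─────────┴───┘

Following directions step by step:
Start: (0, 0)
  right: (0, 0) → (0, 1)
  right: (0, 1) → (0, 2)
  right: (0, 2) → (0, 3)
  right: (0, 3) → (0, 4)
  right: (0, 4) → (0, 5)
  down: (0, 5) → (1, 5)
  left: (1, 5) → (1, 4)
  left: (1, 4) → (1, 3)
  left: (1, 3) → (1, 2)
  left: (1, 2) → (1, 1)
Final position: (1, 1)

Path taken:

┌─────────────────────────┐
│A → → → → ↓              │
│ ┌───────╴ ┌───────┐ ┌───┤
│ │B ← ← ← ↲│       │ │   │
├─┘ ┌─╴ ┌───┤ ╶───┐ └─┘ ╷ │
│   │   │   │     │     │ │
│ ╶─┴─┬─┘ ╷ └───╴ └─┬───┤ │
│     │   │         │   │ │
│ ╶─┐ ╵ ┌─┴─┬─┬─────┤ ╷ ╵ │
│   │   │   │ │     │ │   │
├─┐ ├───┘ ╷ ╵ │ ┌─┐ │ └───┤
│ │ │     │   │ │ │ │     │
│ │ ├───╴ ├───┘ │ ╵ ├───╴ │
│ │ │     │     │   │     │
│ ╵ ╵ ┌───┘ ┌───┤ ╶─┤ ╶───┤
│     │     │   │   │     │
│ ┌───┘ ┌─┬─┘ ╷ └─┐ ├───╴ │
│ │     │ │   │   │ │     │
├─┘ ┌───┘ │ ┌─┘ ┌─┘ │ ╶───┤
│   │     │ │   │   │     │
│ ╷ ├───┐ ╵ │ ╶─┤ ┌─┴───┐ │
│ │ │   │   │   │ │     │ │
│ │ │ ╷ └─┐ ├─╴ │ └─┐ ╷ │ │
│ │ │ │   │ │   │   │ │ │ │
│ └─┘ └─┐ │ │ ╶─┴─╴ ╵ │ ╵ │
│       │ │ │         │   │
└───────┴─┴─┴─────────┴───┘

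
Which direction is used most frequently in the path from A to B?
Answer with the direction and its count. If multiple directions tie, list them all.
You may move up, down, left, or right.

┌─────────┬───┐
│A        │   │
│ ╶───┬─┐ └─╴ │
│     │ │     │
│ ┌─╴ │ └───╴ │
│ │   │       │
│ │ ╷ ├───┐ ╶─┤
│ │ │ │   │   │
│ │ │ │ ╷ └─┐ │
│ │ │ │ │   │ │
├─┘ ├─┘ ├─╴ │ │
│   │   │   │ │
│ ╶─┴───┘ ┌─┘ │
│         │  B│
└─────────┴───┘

Directions: right, right, right, right, down, right, right, down, left, down, right, down, down, down
Counts: {'right': 7, 'down': 6, 'left': 1}
Most common: right (7 times)

Solution:

┌─────────┬───┐
│A → → → ↓│   │
│ ╶───┬─┐ └─╴ │
│     │ │↳ → ↓│
│ ┌─╴ │ └───╴ │
│ │   │    ↓ ↲│
│ │ ╷ ├───┐ ╶─┤
│ │ │ │   │↳ ↓│
│ │ │ │ ╷ └─┐ │
│ │ │ │ │   │↓│
├─┘ ├─┘ ├─╴ │ │
│   │   │   │↓│
│ ╶─┴───┘ ┌─┘ │
│         │  B│
└─────────┴───┘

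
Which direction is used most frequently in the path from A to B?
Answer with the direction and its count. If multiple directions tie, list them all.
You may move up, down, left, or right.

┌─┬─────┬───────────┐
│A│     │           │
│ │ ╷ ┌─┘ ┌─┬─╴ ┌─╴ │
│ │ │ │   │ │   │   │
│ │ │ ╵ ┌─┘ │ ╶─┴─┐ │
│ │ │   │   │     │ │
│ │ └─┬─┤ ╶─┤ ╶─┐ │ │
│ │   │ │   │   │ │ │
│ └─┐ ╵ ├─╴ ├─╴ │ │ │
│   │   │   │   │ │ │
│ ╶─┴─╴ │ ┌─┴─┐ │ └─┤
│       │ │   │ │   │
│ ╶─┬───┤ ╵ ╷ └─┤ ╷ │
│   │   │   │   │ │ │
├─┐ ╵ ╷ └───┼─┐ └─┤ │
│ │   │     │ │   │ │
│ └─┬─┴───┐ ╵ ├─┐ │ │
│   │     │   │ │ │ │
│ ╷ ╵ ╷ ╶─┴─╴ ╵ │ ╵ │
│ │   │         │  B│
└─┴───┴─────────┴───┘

Directions: down, down, down, down, down, right, right, right, up, left, up, left, up, up, up, right, down, down, right, up, right, up, right, right, right, down, left, down, right, right, down, down, down, right, down, down, down, down
Counts: {'down': 16, 'right': 12, 'up': 7, 'left': 3}
Most common: down (16 times)

Solution:

┌─┬─────┬───────────┐
│A│↱ ↓  │↱ → → ↓    │
│ │ ╷ ┌─┘ ┌─┬─╴ ┌─╴ │
│↓│↑│↓│↱ ↑│ │↓ ↲│   │
│ │ │ ╵ ┌─┘ │ ╶─┴─┐ │
│↓│↑│↳ ↑│   │↳ → ↓│ │
│ │ └─┬─┤ ╶─┤ ╶─┐ │ │
│↓│↑ ↰│ │   │   │↓│ │
│ └─┐ ╵ ├─╴ ├─╴ │ │ │
│↓  │↑ ↰│   │   │↓│ │
│ ╶─┴─╴ │ ┌─┴─┐ │ └─┤
│↳ → → ↑│ │   │ │↳ ↓│
│ ╶─┬───┤ ╵ ╷ └─┤ ╷ │
│   │   │   │   │ │↓│
├─┐ ╵ ╷ └───┼─┐ └─┤ │
│ │   │     │ │   │↓│
│ └─┬─┴───┐ ╵ ├─┐ │ │
│   │     │   │ │ │↓│
│ ╷ ╵ ╷ ╶─┴─╴ ╵ │ ╵ │
│ │   │         │  B│
└─┴───┴─────────┴───┘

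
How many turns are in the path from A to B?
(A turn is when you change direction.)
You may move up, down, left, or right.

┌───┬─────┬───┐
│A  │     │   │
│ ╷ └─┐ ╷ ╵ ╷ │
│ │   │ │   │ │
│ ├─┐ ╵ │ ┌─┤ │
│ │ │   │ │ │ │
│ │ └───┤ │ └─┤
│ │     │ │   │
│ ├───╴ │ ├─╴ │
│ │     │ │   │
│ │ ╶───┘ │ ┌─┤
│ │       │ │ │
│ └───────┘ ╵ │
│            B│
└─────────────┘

Directions: down, down, down, down, down, down, right, right, right, right, right, right
Number of turns: 1

Solution:

┌───┬─────┬───┐
│A  │     │   │
│ ╷ └─┐ ╷ ╵ ╷ │
│↓│   │ │   │ │
│ ├─┐ ╵ │ ┌─┤ │
│↓│ │   │ │ │ │
│ │ └───┤ │ └─┤
│↓│     │ │   │
│ ├───╴ │ ├─╴ │
│↓│     │ │   │
│ │ ╶───┘ │ ┌─┤
│↓│       │ │ │
│ └───────┘ ╵ │
│↳ → → → → → B│
└─────────────┘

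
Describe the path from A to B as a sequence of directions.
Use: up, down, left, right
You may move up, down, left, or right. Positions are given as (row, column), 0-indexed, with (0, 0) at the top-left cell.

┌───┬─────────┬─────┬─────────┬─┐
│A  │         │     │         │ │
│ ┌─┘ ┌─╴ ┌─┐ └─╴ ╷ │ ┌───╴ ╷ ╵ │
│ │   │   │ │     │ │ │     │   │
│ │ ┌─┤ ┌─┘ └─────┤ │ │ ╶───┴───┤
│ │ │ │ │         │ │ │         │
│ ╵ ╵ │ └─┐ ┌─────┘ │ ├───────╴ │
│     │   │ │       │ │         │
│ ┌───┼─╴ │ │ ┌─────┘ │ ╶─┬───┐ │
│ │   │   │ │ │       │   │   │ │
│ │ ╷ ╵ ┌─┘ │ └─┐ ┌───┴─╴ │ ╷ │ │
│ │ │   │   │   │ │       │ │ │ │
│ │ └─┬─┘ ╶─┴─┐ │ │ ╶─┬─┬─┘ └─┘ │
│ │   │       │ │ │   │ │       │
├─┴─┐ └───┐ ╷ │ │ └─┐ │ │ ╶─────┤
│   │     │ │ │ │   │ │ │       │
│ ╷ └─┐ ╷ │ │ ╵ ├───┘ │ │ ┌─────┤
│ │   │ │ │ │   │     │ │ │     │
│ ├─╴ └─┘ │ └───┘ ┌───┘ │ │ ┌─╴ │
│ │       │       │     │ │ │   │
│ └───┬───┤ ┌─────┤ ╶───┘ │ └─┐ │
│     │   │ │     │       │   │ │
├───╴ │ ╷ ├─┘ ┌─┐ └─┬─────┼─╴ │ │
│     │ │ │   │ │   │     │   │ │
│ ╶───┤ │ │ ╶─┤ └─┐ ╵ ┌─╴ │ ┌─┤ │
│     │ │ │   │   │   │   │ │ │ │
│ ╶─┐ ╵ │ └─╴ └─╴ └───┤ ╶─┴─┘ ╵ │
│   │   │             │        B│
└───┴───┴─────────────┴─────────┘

Finding the path and converting it to directions:
Path through cells: (0,0) → (1,0) → (2,0) → (3,0) → (3,1) → (2,1) → (1,1) → (1,2) → (0,2) → (0,3) → (0,4) → (1,4) → (1,3) → (2,3) → (3,3) → (3,4) → (4,4) → (4,3) → (5,3) → (5,2) → (4,2) → (4,1) → (5,1) → (6,1) → (6,2) → (7,2) → (7,3) → (7,4) → (8,4) → (9,4) → (9,3) → (9,2) → (8,2) → (8,1) → (7,1) → (7,0) → (8,0) → (9,0) → (10,0) → (10,1) → (10,2) → (11,2) → (11,1) → (11,0) → (12,0) → (12,1) → (12,2) → (13,2) → (13,3) → (12,3) → (11,3) → (10,3) → (10,4) → (11,4) → (12,4) → (13,4) → (13,5) → (13,6) → (12,6) → (12,5) → (11,5) → (11,6) → (10,6) → (10,7) → (10,8) → (11,8) → (11,9) → (12,9) → (12,10) → (11,10) → (11,11) → (11,12) → (12,12) → (12,11) → (13,11) → (13,12) → (13,13) → (13,14) → (13,15)
Directions: down, down, down, right, up, up, right, up, right, right, down, left, down, down, right, down, left, down, left, up, left, down, down, right, down, right, right, down, down, left, left, up, left, up, left, down, down, down, right, right, down, left, left, down, right, right, down, right, up, up, up, right, down, down, down, right, right, up, left, up, right, up, right, right, down, right, down, right, up, right, right, down, left, down, right, right, right, right

Solution:

┌───┬─────────┬─────┬─────────┬─┐
│A  │↱ → ↓    │     │         │ │
│ ┌─┘ ┌─╴ ┌─┐ └─╴ ╷ │ ┌───╴ ╷ ╵ │
│↓│↱ ↑│↓ ↲│ │     │ │ │     │   │
│ │ ┌─┤ ┌─┘ └─────┤ │ │ ╶───┴───┤
│↓│↑│ │↓│         │ │ │         │
│ ╵ ╵ │ └─┐ ┌─────┘ │ ├───────╴ │
│↳ ↑  │↳ ↓│ │       │ │         │
│ ┌───┼─╴ │ │ ┌─────┘ │ ╶─┬───┐ │
│ │↓ ↰│↓ ↲│ │ │       │   │   │ │
│ │ ╷ ╵ ┌─┘ │ └─┐ ┌───┴─╴ │ ╷ │ │
│ │↓│↑ ↲│   │   │ │       │ │ │ │
│ │ └─┬─┘ ╶─┴─┐ │ │ ╶─┬─┬─┘ └─┘ │
│ │↳ ↓│       │ │ │   │ │       │
├─┴─┐ └───┐ ╷ │ │ └─┐ │ │ ╶─────┤
│↓ ↰│↳ → ↓│ │ │ │   │ │ │       │
│ ╷ └─┐ ╷ │ │ ╵ ├───┘ │ │ ┌─────┤
│↓│↑ ↰│ │↓│ │   │     │ │ │     │
│ ├─╴ └─┘ │ └───┘ ┌───┘ │ │ ┌─╴ │
│↓│  ↑ ← ↲│       │     │ │ │   │
│ └───┬───┤ ┌─────┤ ╶───┘ │ └─┐ │
│↳ → ↓│↱ ↓│ │↱ → ↓│       │   │ │
├───╴ │ ╷ ├─┘ ┌─┐ └─┬─────┼─╴ │ │
│↓ ← ↲│↑│↓│↱ ↑│ │↳ ↓│↱ → ↓│   │ │
│ ╶───┤ │ │ ╶─┤ └─┐ ╵ ┌─╴ │ ┌─┤ │
│↳ → ↓│↑│↓│↑ ↰│   │↳ ↑│↓ ↲│ │ │ │
│ ╶─┐ ╵ │ └─╴ └─╴ └───┤ ╶─┴─┘ ╵ │
│   │↳ ↑│↳ → ↑        │↳ → → → B│
└───┴───┴─────────────┴─────────┘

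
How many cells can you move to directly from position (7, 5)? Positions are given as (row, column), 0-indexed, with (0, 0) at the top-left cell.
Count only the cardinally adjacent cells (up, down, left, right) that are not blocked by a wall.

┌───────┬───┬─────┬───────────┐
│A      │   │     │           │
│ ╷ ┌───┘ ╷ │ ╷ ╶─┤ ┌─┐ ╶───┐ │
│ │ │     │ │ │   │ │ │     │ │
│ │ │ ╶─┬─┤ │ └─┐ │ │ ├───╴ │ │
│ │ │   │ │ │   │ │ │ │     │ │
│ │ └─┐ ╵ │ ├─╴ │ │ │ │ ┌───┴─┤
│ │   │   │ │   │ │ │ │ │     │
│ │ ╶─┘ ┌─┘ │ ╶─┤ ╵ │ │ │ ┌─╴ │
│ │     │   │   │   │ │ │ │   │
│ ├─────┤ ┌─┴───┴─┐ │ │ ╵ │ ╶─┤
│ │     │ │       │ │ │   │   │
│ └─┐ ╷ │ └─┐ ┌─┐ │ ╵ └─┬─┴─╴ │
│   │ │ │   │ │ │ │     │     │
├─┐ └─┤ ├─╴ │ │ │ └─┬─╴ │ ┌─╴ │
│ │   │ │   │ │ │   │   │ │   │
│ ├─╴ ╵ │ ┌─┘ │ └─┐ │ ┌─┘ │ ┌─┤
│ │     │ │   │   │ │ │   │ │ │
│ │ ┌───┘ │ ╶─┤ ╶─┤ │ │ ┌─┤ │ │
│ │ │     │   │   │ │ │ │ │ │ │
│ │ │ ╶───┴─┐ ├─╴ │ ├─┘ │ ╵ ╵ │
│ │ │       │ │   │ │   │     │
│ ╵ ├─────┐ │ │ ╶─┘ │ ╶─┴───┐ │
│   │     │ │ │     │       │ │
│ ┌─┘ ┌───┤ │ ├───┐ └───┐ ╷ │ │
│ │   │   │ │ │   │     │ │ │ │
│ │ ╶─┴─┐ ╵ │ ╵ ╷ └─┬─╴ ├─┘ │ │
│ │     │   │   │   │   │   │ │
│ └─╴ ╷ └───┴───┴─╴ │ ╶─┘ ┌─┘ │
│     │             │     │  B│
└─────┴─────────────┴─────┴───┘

Checking passable neighbors of (7, 5):
Neighbors: (6, 5), (7, 4)
Count: 2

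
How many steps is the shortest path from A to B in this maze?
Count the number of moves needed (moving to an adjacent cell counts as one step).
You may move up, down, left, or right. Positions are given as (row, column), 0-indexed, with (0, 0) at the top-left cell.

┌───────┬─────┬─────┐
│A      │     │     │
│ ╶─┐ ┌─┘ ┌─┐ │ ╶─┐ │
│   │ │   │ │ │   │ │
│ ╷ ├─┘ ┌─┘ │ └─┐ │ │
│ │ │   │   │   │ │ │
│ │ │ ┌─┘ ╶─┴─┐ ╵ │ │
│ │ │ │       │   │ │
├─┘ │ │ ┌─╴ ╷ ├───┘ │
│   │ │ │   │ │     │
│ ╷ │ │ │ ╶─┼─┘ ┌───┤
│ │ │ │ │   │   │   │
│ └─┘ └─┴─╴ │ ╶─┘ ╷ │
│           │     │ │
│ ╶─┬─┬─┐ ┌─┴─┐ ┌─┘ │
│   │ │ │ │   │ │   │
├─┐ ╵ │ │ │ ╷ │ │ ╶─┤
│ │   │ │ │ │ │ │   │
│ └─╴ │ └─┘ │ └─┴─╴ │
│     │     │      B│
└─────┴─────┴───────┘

Using BFS to find shortest path:
Start: (0, 0), End: (9, 9)
Path found:
(0,0) → (1,0) → (1,1) → (2,1) → (3,1) → (4,1) → (4,0) → (5,0) → (6,0) → (6,1) → (6,2) → (5,2) → (4,2) → (3,2) → (2,2) → (2,3) → (1,3) → (1,4) → (0,4) → (0,5) → (0,6) → (1,6) → (2,6) → (2,7) → (3,7) → (3,8) → (2,8) → (1,8) → (1,7) → (0,7) → (0,8) → (0,9) → (1,9) → (2,9) → (3,9) → (4,9) → (4,8) → (4,7) → (5,7) → (5,6) → (6,6) → (6,7) → (6,8) → (5,8) → (5,9) → (6,9) → (7,9) → (7,8) → (8,8) → (8,9) → (9,9)
Number of steps: 50

Solution:

┌───────┬─────┬─────┐
│A      │↱ → ↓│↱ → ↓│
│ ╶─┐ ┌─┘ ┌─┐ │ ╶─┐ │
│↳ ↓│ │↱ ↑│ │↓│↑ ↰│↓│
│ ╷ ├─┘ ┌─┘ │ └─┐ │ │
│ │↓│↱ ↑│   │↳ ↓│↑│↓│
│ │ │ ┌─┘ ╶─┴─┐ ╵ │ │
│ │↓│↑│       │↳ ↑│↓│
├─┘ │ │ ┌─╴ ╷ ├───┘ │
│↓ ↲│↑│ │   │ │↓ ← ↲│
│ ╷ │ │ │ ╶─┼─┘ ┌───┤
│↓│ │↑│ │   │↓ ↲│↱ ↓│
│ └─┘ └─┴─╴ │ ╶─┘ ╷ │
│↳ → ↑      │↳ → ↑│↓│
│ ╶─┬─┬─┐ ┌─┴─┐ ┌─┘ │
│   │ │ │ │   │ │↓ ↲│
├─┐ ╵ │ │ │ ╷ │ │ ╶─┤
│ │   │ │ │ │ │ │↳ ↓│
│ └─╴ │ └─┘ │ └─┴─╴ │
│     │     │      B│
└─────┴─────┴───────┘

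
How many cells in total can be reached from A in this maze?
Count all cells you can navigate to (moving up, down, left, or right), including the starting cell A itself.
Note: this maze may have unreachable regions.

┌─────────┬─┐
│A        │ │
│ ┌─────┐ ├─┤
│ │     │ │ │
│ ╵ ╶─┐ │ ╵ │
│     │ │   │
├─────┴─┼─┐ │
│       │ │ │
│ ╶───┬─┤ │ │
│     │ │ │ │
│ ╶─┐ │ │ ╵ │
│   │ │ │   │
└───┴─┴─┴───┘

Using BFS/flood-fill to find all reachable cells from A:
Maze size: 6 × 6 = 36 total cells
13 cell(s) are walled off and cannot be reached from A.
Reachable cells: 23

Reachable region (· marks reachable cells):

┌─────────┬─┐
│A · · · ·│ │
│ ┌─────┐ ├─┤
│·│· · ·│·│·│
│ ╵ ╶─┐ │ ╵ │
│· · ·│·│· ·│
├─────┴─┼─┐ │
│       │·│·│
│ ╶───┬─┤ │ │
│     │ │·│·│
│ ╶─┐ │ │ ╵ │
│   │ │ │· ·│
└───┴─┴─┴───┘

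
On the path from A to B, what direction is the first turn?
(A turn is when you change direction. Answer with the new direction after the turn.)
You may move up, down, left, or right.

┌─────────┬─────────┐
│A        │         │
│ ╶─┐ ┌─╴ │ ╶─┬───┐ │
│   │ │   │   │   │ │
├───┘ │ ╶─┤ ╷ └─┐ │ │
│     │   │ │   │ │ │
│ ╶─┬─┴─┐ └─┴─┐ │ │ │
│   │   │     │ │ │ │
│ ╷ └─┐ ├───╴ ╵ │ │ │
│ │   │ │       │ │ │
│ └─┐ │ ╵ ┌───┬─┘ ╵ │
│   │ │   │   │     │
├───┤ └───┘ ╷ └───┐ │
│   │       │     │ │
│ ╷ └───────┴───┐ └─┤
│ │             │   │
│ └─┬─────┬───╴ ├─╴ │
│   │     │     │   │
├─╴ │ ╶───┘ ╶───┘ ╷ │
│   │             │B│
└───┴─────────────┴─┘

Directions: right, right, down, down, left, left, down, right, down, right, down, down, right, right, right, up, right, down, right, right, down, right, down, down
First turn direction: down

Solution:

┌─────────┬─────────┐
│A → ↓    │         │
│ ╶─┐ ┌─╴ │ ╶─┬───┐ │
│   │↓│   │   │   │ │
├───┘ │ ╶─┤ ╷ └─┐ │ │
│↓ ← ↲│   │ │   │ │ │
│ ╶─┬─┴─┐ └─┴─┐ │ │ │
│↳ ↓│   │     │ │ │ │
│ ╷ └─┐ ├───╴ ╵ │ │ │
│ │↳ ↓│ │       │ │ │
│ └─┐ │ ╵ ┌───┬─┘ ╵ │
│   │↓│   │↱ ↓│     │
├───┤ └───┘ ╷ └───┐ │
│   │↳ → → ↑│↳ → ↓│ │
│ ╷ └───────┴───┐ └─┤
│ │             │↳ ↓│
│ └─┬─────┬───╴ ├─╴ │
│   │     │     │  ↓│
├─╴ │ ╶───┘ ╶───┘ ╷ │
│   │             │B│
└───┴─────────────┴─┘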